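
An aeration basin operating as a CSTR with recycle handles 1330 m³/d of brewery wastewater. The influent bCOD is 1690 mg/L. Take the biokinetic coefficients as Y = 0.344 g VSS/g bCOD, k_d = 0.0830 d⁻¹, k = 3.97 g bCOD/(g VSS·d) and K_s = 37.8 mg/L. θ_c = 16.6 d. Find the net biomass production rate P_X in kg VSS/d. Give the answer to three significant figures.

For a completely mixed reactor with recycle the Lawrence–McCarty relation gives S = K_s·(1 + k_d·θ_c) / [θ_c·(Y·k − k_d) − 1] = 37.8 × (1 + 0.0830 × 16.6) / [16.6 × (0.344 × 3.97 − 0.0830) − 1] = 89.88 / 20.29 = 4.429 mg/L.
The observed yield is Y_obs = Y/(1 + k_d·θ_c) = 0.344 / (1 + 0.0830 × 16.6) = 0.344 / 2.378 = 0.1447 g VSS per g bCOD removed.
ΔS = 1690 − 4.43 = 1686 mg/L, so the substrate removal rate is 1330 × 1686/1000 = 2242 kg bCOD/d.
Net biomass production P_X = Y_obs × Q·(S₀ − S) = 0.1447 × 2242 = 324.3 kg VSS/d.

P_X ≈ 324 kg VSS/d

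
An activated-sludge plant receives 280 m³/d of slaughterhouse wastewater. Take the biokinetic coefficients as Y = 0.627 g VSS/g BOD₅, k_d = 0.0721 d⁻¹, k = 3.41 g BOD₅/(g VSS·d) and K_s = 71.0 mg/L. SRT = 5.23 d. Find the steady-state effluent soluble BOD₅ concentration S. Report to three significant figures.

From the Monod/SRT balance for a CMAS, S = K_s·(1+k_d θ_c)/[θ_c·(Y k − k_d) − 1] = 71.0 × (1 + 0.0721 × 5.23) / [5.23 × (0.627 × 3.41 − 0.0721) − 1] = 97.77 / 9.805 = 9.972 mg/L.

S ≈ 9.97 mg/L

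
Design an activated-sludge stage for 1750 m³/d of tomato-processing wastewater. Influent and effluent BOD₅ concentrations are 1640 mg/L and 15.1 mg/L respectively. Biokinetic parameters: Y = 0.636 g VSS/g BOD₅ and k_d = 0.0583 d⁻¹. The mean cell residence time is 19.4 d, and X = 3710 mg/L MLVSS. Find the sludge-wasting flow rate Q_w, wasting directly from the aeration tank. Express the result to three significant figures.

Steady-state biomass mass balance: V·X·(1 + k_d·θ_c) = Y·Q·(S₀ − S)·θ_c, so V = 0.636 × 1750 × (1640 − 15.1) × 19.4 / [3710 × (1 + 0.0583 × 19.4)] = 3.51×10^7 / 7906 = 4438 m³.
With mixed-liquor wasting, θ_c = V/Q_w, so Q_w = V/θ_c = 4438/19.4 = 228.7 m³/d.

Q_w ≈ 229 m³/d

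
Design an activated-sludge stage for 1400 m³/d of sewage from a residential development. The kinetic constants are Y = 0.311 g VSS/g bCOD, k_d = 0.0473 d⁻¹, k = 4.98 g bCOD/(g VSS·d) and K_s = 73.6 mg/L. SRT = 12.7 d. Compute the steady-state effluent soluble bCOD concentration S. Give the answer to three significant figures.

S ≈ 6.52 mg/L

From the Monod/SRT balance for a CMAS, S = K_s·(1+k_d θ_c)/[θ_c·(Y k − k_d) − 1] = 73.6 × (1 + 0.0473 × 12.7) / [12.7 × (0.311 × 4.98 − 0.0473) − 1] = 117.8 / 18.07 = 6.520 mg/L.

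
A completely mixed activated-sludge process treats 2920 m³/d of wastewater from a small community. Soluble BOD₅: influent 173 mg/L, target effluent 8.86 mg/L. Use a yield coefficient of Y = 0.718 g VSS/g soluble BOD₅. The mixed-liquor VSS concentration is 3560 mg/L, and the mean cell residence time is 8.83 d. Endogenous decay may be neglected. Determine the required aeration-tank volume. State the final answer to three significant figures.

With k_d = 0 the design equation reduces to V = Y Q (S₀−S) θ_c / X = 0.718 × 2920 × (173 − 8.86) × 8.83 / 3560 = 853.6 m³.

V ≈ 854 m³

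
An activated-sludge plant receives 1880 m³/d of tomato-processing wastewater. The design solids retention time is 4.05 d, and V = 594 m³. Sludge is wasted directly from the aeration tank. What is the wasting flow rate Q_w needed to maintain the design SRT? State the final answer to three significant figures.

Q_w ≈ 147 m³/d

Wasting from the aeration tank: Q_w = V / θ_c = 594.0 / 4.05 = 146.7 m³/d.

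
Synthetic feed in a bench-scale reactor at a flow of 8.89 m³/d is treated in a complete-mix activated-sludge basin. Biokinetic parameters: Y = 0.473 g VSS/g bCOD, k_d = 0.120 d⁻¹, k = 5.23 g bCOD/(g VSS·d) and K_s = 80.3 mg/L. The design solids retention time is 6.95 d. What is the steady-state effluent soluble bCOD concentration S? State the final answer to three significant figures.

S ≈ 9.59 mg/L

Effluent substrate depends only on kinetics and SRT: S = K_s(1 + k_d θ_c) / [θ_c(Yk − k_d) − 1] = 80.3 × (1 + 0.120 × 6.95) / [6.95 × (0.473 × 5.23 − 0.120) − 1] = 147.3 / 15.36 = 9.589 mg/L.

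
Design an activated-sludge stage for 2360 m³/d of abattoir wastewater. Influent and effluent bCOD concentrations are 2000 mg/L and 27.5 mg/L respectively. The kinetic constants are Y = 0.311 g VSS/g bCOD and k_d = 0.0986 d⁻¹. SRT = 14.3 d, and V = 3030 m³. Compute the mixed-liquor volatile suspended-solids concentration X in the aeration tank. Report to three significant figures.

X = Y·Q·ΔS·θ_c / [V·(1 + k_d θ_c)] = 0.311 × 2360 × (2000 − 27.5) × 14.3 / [3030 × (1 + 0.0986 × 14.3)] = 2835 mg/L.

X ≈ 2840 mg/L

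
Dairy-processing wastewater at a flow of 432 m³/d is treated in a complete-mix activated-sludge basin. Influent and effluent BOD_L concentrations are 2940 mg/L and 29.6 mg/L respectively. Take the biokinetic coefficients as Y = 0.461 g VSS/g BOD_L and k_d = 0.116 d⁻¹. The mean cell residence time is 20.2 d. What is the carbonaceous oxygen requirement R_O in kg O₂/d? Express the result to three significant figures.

The observed yield is Y_obs = Y/(1 + k_d·θ_c) = 0.461 / (1 + 0.116 × 20.2) = 0.461 / 3.343 = 0.1379 g VSS per g BOD_L removed.
Q·(S₀ − S) = 432 × (2940 − 29.6) × 10⁻³ = 1257 kg/d removed.
Net sludge production P_X = 0.1379 × 1257 = 173.4 kg VSS/d.
Carbonaceous O₂ demand = substrate oxidised − cell-mass equivalent = 1257 − 1.42 × 173.4 = 1011 kg O₂/d.

R_O ≈ 1010 kg O₂/d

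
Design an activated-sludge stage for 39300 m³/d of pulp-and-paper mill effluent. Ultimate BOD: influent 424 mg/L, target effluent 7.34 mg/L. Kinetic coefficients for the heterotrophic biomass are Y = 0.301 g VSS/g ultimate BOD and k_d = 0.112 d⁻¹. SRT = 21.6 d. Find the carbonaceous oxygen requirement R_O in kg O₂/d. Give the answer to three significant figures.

Observed yield with endogenous decay: Y_obs = Y / (1 + k_d·θ_c) = 0.301 / (1 + 0.112 × 21.6) = 0.301 / 3.419 = 0.08803 g VSS/g ultimate BOD.
Q·(S₀ − S) = 39300 × (424 − 7.34) × 10⁻³ = 16375 kg/d removed.
Net sludge production P_X = 0.08803 × 16375 = 1442 kg VSS/d.
Carbonaceous O₂ demand = substrate oxidised − cell-mass equivalent = 16375 − 1.42 × 1442 = 14328 kg O₂/d.

R_O ≈ 14300 kg O₂/d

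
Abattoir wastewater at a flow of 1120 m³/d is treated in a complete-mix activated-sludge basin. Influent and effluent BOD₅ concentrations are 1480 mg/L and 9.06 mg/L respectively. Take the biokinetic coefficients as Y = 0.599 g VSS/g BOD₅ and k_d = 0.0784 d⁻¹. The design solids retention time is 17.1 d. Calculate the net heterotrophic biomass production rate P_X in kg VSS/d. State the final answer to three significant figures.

P_X ≈ 422 kg VSS/d

Observed yield with endogenous decay: Y_obs = Y / (1 + k_d·θ_c) = 0.599 / (1 + 0.0784 × 17.1) = 0.599 / 2.341 = 0.2559 g VSS/g BOD₅.
Q·(S₀ − S) = 1120 × (1480 − 9.06) × 10⁻³ = 1647 kg/d removed.
Biomass produced: P_X = Y_obs·Q·ΔS = 0.2559 × 1647 ≈ 421.6 kg VSS/d.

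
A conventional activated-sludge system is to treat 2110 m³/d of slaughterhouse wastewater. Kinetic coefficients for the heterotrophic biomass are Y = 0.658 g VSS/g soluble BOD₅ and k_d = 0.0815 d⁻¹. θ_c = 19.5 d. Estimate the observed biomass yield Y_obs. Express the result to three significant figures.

Y_obs ≈ 0.254 g VSS/g soluble BOD₅

Y_obs = Y / (1 + k_d θ_c) = 0.658 / (1 + 0.0815 × 19.5) = 0.658 / 2.589 = 0.2541.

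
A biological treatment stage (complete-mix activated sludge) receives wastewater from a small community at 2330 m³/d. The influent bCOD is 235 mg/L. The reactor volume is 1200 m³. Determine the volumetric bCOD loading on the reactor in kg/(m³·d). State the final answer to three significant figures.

Applied bCOD load per unit volume = Q·S₀/V = (2330 × 235/1000)/1200 = 0.4563 kg bCOD·m⁻³·d⁻¹.

L_v ≈ 0.456 kg bCOD/(m³·d)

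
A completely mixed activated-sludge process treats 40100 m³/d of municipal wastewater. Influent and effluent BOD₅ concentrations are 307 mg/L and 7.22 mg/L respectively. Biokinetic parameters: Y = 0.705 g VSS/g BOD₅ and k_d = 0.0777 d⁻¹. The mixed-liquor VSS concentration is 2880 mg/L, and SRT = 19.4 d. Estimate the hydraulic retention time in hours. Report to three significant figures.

Steady-state biomass mass balance: V·X·(1 + k_d·θ_c) = Y·Q·(S₀ − S)·θ_c, so V = 0.705 × 40100 × (307 − 7.22) × 19.4 / [2880 × (1 + 0.0777 × 19.4)] = 1.64×10^8 / 7221 = 22768 m³.
Hydraulic retention time τ = V/Q = 22768 / 40100 = 0.5678 d = 13.63 h.

τ ≈ 13.6 h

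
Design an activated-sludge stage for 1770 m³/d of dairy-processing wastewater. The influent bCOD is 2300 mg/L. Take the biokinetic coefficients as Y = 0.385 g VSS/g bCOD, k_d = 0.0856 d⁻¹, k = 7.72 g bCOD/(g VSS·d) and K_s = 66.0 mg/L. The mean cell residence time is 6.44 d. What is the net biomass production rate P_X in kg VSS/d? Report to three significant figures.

Effluent substrate depends only on kinetics and SRT: S = K_s(1 + k_d θ_c) / [θ_c(Yk − k_d) − 1] = 66.0 × (1 + 0.0856 × 6.44) / [6.44 × (0.385 × 7.72 − 0.0856) − 1] = 102.4 / 17.59 = 5.821 mg/L.
Observed yield with endogenous decay: Y_obs = Y / (1 + k_d·θ_c) = 0.385 / (1 + 0.0856 × 6.44) = 0.385 / 1.551 = 0.2482 g VSS/g bCOD.
Substrate removed = Q·(S₀ − S) = 1770 m³/d × (2300 − 5.82) g/m³ = 4.06×10^6 g/d = 4061 kg/d.
P_X = Y_obs · Q(S₀ − S) = 0.2482 × 4061 = 1008 kg VSS/d.

P_X ≈ 1010 kg VSS/d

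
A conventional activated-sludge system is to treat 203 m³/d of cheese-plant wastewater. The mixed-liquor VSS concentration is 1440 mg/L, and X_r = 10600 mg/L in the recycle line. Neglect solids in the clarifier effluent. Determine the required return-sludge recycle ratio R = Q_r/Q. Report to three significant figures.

R = Q_r/Q = X/(X_r − X) = 1440 / (10600 − 1440) = 0.1572.

R ≈ 0.157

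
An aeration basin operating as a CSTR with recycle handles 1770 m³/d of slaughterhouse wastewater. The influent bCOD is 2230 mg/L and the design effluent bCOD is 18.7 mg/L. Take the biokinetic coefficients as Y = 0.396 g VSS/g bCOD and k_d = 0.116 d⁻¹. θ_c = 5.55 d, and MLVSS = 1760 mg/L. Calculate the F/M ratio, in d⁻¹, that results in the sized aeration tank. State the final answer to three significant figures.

F/M ≈ 0.754 d⁻¹

From the SRT design equation V = Y Q (S₀−S) θ_c / [X (1 + k_d θ_c)] = 0.396 × 1770 × (2230 − 18.7) × 5.55 / [1760 × (1 + 0.116 × 5.55)] = 8.6×10^6 / 2893 = 2973 m³.
Food-to-microorganism ratio F/M = Q S₀ / (V X) = 1770 × 2230 / (2973 × 1760) = 0.7543 d⁻¹.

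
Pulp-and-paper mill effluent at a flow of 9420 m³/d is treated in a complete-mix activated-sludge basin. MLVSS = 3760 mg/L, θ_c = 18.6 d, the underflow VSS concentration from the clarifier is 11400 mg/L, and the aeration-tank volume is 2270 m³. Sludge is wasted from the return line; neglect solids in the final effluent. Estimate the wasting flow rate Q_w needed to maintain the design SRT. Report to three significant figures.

Q_w ≈ 40.3 m³/d

Q_w = (V·X)/(θ_c X_r) = 2270 × 3760 / (18.6 × 11400) = 40.25 m³/d.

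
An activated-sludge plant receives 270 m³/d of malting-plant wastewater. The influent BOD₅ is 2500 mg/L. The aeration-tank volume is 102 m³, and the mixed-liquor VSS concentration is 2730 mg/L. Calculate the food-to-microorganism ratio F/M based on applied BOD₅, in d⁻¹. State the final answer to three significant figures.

F/M ≈ 2.42 d⁻¹

Food-to-microorganism ratio F/M = Q S₀ / (V X) = 270 × 2500 / (102.0 × 2730) = 2.424 d⁻¹.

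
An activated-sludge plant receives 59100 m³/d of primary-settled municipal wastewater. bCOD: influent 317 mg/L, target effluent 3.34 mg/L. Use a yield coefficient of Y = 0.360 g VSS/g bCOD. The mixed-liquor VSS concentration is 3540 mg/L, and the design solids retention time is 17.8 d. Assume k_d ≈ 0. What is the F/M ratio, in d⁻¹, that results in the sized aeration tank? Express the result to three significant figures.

Biomass mass balance (decay neglected): V·X = Y·Q·(S₀ − S)·θ_c, so V = 0.360 × 59100 × (317 − 3.34) × 17.8 / 3540 = 33556 m³.
F/M = applied load / biomass = Q·S₀/(V·X) = 59100 × 317 / (33556 × 3540) = 0.1577 d⁻¹.

F/M ≈ 0.158 d⁻¹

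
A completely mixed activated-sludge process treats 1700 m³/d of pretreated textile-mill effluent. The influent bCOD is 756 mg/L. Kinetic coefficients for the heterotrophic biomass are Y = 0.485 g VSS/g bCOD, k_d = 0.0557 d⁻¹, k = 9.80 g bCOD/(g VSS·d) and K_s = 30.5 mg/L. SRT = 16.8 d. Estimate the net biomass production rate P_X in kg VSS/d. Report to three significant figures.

P_X ≈ 322 kg VSS/d

For a completely mixed reactor with recycle the Lawrence–McCarty relation gives S = K_s·(1 + k_d·θ_c) / [θ_c·(Y·k − k_d) − 1] = 30.5 × (1 + 0.0557 × 16.8) / [16.8 × (0.485 × 9.80 − 0.0557) − 1] = 59.04 / 77.91 = 0.7578 mg/L.
Correct the yield for decay: Y_obs = Y/(1 + k_d θ_c) = 0.485 / (1 + 0.0557 × 16.8) = 0.485 / 1.936 = 0.2505.
Q·(S₀ − S) = 1700 × (756 − 0.758) × 10⁻³ = 1284 kg/d removed.
P_X = Y_obs · Q(S₀ − S) = 0.2505 × 1284 = 321.7 kg VSS/d.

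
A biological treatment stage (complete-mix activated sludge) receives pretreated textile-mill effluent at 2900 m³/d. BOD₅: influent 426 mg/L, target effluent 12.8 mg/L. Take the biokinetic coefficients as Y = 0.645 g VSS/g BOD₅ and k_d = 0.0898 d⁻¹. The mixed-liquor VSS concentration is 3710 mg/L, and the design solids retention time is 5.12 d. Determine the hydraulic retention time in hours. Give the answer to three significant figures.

Rearranging the biomass balance for a CMAS with decay, V = Y·Q·ΔS·θ_c / [X·(1+k_d θ_c)] = 0.645 × 2900 × (426 − 12.8) × 5.12 / [3710 × (1 + 0.0898 × 5.12)] = 3.96×10^6 / 5416 = 730.7 m³.
τ = V/Q = 730.7/2900 = 0.2520 d, or 6.047 h.

τ ≈ 6.05 h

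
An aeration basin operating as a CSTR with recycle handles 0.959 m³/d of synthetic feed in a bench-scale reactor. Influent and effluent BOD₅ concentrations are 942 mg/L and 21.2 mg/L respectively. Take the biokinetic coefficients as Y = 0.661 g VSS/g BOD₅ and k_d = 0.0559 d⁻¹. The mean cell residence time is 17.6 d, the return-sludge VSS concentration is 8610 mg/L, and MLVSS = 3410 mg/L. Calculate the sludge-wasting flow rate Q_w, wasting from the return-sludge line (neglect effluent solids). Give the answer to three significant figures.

Q_w ≈ 0.0342 m³/d

Steady-state biomass mass balance: V·X·(1 + k_d·θ_c) = Y·Q·(S₀ − S)·θ_c, so V = 0.661 × 0.959 × (942 − 21.2) × 17.6 / [3410 × (1 + 0.0559 × 17.6)] = 1.03×10^4 / 6765 = 1.519 m³.
Q_w = (V·X)/(θ_c X_r) = 1.519 × 3410 / (17.6 × 8610) = 0.03417 m³/d.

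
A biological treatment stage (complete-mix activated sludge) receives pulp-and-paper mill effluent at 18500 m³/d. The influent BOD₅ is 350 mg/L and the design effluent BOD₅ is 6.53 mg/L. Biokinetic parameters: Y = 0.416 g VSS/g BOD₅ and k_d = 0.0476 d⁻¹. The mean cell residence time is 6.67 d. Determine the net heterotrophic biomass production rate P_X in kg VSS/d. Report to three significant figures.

Y_obs = Y / (1 + k_d θ_c) = 0.416 / (1 + 0.0476 × 6.67) = 0.416 / 1.317 = 0.3158.
Q·(S₀ − S) = 18500 × (350 − 6.53) × 10⁻³ = 6354 kg/d removed.
Net biomass production P_X = Y_obs × Q·(S₀ − S) = 0.3158 × 6354 = 2006 kg VSS/d.

P_X ≈ 2010 kg VSS/d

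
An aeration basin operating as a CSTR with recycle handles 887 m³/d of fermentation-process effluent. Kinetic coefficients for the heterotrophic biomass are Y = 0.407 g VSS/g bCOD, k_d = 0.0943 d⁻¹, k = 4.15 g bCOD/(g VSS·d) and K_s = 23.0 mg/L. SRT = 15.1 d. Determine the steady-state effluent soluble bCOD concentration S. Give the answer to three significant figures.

From the Monod/SRT balance for a CMAS, S = K_s·(1+k_d θ_c)/[θ_c·(Y k − k_d) − 1] = 23.0 × (1 + 0.0943 × 15.1) / [15.1 × (0.407 × 4.15 − 0.0943) − 1] = 55.75 / 23.08 = 2.415 mg/L.

S ≈ 2.42 mg/L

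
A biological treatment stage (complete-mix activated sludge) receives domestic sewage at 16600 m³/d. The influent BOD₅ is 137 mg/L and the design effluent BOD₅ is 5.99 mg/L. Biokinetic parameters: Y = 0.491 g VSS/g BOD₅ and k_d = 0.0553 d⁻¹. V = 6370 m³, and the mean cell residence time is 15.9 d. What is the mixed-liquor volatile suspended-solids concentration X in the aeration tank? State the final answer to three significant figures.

X ≈ 1420 mg/L

From V·X·(1 + k_d·θ_c) = Y·Q·(S₀ − S)·θ_c: X = 0.491 × 16600 × (137 − 5.99) × 15.9 / [6370 × (1 + 0.0553 × 15.9)] = 1418 mg/L.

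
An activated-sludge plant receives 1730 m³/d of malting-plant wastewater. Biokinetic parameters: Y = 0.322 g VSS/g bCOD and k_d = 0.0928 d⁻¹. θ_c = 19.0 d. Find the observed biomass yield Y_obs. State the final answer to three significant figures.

Correct the yield for decay: Y_obs = Y/(1 + k_d θ_c) = 0.322 / (1 + 0.0928 × 19.0) = 0.322 / 2.763 = 0.1165.

Y_obs ≈ 0.117 g VSS/g bCOD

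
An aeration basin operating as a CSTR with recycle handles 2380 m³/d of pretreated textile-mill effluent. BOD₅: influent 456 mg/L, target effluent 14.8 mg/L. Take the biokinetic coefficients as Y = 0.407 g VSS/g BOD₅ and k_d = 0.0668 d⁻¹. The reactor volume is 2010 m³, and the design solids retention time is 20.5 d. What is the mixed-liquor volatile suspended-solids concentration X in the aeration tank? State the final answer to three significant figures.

X ≈ 1840 mg/L

Solving the biomass balance for X: X = Y Q (S₀−S) θ_c / [V (1+k_d θ_c)] = 0.407 × 2380 × (456 − 14.8) × 20.5 / [2010 × (1 + 0.0668 × 20.5)] = 1840 mg/L.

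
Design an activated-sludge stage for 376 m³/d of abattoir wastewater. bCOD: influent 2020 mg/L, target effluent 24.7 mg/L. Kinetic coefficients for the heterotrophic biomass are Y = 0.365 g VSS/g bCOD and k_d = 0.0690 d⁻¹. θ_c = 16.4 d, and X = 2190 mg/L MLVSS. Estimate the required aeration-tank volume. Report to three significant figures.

Steady-state biomass mass balance: V·X·(1 + k_d·θ_c) = Y·Q·(S₀ − S)·θ_c, so V = 0.365 × 376 × (2020 − 24.7) × 16.4 / [2190 × (1 + 0.0690 × 16.4)] = 4.49×10^6 / 4668 = 962.0 m³.

V ≈ 962 m³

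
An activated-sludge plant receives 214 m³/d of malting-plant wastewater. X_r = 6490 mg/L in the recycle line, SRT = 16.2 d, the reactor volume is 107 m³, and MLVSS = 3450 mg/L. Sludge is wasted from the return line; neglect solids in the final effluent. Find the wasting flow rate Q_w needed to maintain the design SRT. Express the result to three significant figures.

Q_w ≈ 3.51 m³/d

Wasting from the return line (neglecting effluent solids): Q_w = V·X / (θ_c·X_r) = 107.0 × 3450 / (16.2 × 6490) = 3.511 m³/d.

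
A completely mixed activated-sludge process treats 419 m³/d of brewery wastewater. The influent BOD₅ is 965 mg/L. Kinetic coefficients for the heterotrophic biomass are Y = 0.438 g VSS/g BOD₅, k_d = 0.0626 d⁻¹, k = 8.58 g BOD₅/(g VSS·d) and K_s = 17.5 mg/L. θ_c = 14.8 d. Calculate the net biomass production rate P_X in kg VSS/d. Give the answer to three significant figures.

P_X ≈ 91.9 kg VSS/d

From the Monod/SRT balance for a CMAS, S = K_s·(1+k_d θ_c)/[θ_c·(Y k − k_d) − 1] = 17.5 × (1 + 0.0626 × 14.8) / [14.8 × (0.438 × 8.58 − 0.0626) − 1] = 33.71 / 53.69 = 0.6279 mg/L.
Correct the yield for decay: Y_obs = Y/(1 + k_d θ_c) = 0.438 / (1 + 0.0626 × 14.8) = 0.438 / 1.926 = 0.2274.
Mass of BOD₅ removed per day: Q(S₀ − S) = 419 × 964.4 g/m³ = 404.1 kg/d.
Net biomass production P_X = Y_obs × Q·(S₀ − S) = 0.2274 × 404.1 = 91.87 kg VSS/d.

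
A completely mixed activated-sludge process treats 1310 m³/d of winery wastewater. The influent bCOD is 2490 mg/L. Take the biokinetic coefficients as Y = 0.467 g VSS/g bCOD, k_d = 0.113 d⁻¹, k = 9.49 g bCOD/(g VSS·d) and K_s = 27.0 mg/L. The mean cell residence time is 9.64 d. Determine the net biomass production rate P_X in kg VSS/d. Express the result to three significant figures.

For a completely mixed reactor with recycle the Lawrence–McCarty relation gives S = K_s·(1 + k_d·θ_c) / [θ_c·(Y·k − k_d) − 1] = 27.0 × (1 + 0.113 × 9.64) / [9.64 × (0.467 × 9.49 − 0.113) − 1] = 56.41 / 40.63 = 1.388 mg/L.
The observed yield is Y_obs = Y/(1 + k_d·θ_c) = 0.467 / (1 + 0.113 × 9.64) = 0.467 / 2.089 = 0.2235 g VSS per g bCOD removed.
Substrate removed = Q·(S₀ − S) = 1310 m³/d × (2490 − 1.39) g/m³ = 3.26×10^6 g/d = 3260 kg/d.
Net biomass production P_X = Y_obs × Q·(S₀ − S) = 0.2235 × 3260 = 728.7 kg VSS/d.

P_X ≈ 729 kg VSS/d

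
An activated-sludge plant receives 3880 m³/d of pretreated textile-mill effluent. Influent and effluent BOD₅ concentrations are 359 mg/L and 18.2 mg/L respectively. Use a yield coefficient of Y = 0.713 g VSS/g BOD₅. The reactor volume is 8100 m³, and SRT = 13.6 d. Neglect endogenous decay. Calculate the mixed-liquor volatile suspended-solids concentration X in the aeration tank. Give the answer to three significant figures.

X ≈ 1580 mg/L

From V·X = Y·Q·(S₀ − S)·θ_c (decay neglected): X = 0.713 × 3880 × (359 − 18.2) × 13.6 / 8100 = 1583 mg/L.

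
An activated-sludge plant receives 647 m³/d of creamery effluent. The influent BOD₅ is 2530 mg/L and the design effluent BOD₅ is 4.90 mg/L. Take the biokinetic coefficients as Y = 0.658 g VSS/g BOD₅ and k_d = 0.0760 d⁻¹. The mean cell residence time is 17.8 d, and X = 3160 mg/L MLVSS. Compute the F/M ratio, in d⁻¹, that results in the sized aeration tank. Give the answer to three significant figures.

From the SRT design equation V = Y Q (S₀−S) θ_c / [X (1 + k_d θ_c)] = 0.658 × 647 × (2530 − 4.90) × 17.8 / [3160 × (1 + 0.0760 × 17.8)] = 1.91×10^7 / 7435 = 2574 m³.
F/M = Q·S₀ / (V·X) = 647 × 2530 / (2574 × 3160) = 0.2013 g BOD₅·(g VSS·d)⁻¹.

F/M ≈ 0.201 d⁻¹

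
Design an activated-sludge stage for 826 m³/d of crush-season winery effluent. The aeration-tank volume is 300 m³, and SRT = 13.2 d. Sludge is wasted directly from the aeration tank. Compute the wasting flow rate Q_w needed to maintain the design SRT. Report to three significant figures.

Q_w ≈ 22.7 m³/d

With mixed-liquor wasting, θ_c = V/Q_w, so Q_w = V/θ_c = 300.0/13.2 = 22.73 m³/d.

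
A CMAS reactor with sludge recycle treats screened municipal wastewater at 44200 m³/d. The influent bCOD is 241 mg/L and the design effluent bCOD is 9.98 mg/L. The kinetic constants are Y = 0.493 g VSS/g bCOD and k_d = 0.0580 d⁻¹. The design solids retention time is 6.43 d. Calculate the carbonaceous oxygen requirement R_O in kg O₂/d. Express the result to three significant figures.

The observed yield is Y_obs = Y/(1 + k_d·θ_c) = 0.493 / (1 + 0.0580 × 6.43) = 0.493 / 1.373 = 0.3591 g VSS per g bCOD removed.
Substrate removed = Q·(S₀ − S) = 44200 m³/d × (241 − 9.98) g/m³ = 1.02×10^7 g/d = 10211 kg/d.
Net sludge production P_X = 0.3591 × 10211 = 3667 kg VSS/d.
R_O = Q·(S₀ − S) − 1.42·P_X = 10211 − 1.42 × 3667 = 5004 kg O₂/d.

R_O ≈ 5000 kg O₂/d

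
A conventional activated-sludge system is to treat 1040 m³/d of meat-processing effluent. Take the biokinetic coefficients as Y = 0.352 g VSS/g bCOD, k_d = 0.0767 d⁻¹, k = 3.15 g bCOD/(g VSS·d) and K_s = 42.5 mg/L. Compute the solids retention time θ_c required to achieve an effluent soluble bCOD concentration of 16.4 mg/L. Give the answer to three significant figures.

θ_c ≈ 4.31 d

Specific growth rate at S = 16.4 mg/L: μ = YkS/(K_s+S) = 0.352·3.15·16.4/(42.5+16.4) = 0.3087 d⁻¹.
Then 1/θ_c = μ − k_d = 0.3087 − 0.0767 = 0.2320 d⁻¹, giving θ_c = 4.310 d.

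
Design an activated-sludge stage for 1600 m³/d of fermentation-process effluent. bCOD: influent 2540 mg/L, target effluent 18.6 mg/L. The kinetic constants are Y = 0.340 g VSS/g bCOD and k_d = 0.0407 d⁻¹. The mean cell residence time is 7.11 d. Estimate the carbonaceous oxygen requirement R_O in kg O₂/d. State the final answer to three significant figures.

Y_obs = Y / (1 + k_d θ_c) = 0.340 / (1 + 0.0407 × 7.11) = 0.340 / 1.289 = 0.2637.
Mass of bCOD removed per day: Q(S₀ − S) = 1600 × 2521 g/m³ = 4034 kg/d.
P_X = Y_obs·Q·(S₀ − S) = 0.2637 × 4034 = 1064 kg VSS/d.
R_O = Q·(S₀ − S) − 1.42·P_X = 4034 − 1.42 × 1064 = 2524 kg O₂/d.

R_O ≈ 2520 kg O₂/d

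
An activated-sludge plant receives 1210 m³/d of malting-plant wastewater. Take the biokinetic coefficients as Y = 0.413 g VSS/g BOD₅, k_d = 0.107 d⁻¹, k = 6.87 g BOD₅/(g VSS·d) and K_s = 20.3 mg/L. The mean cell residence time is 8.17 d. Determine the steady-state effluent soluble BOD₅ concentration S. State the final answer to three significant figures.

For a completely mixed reactor with recycle the Lawrence–McCarty relation gives S = K_s·(1 + k_d·θ_c) / [θ_c·(Y·k − k_d) − 1] = 20.3 × (1 + 0.107 × 8.17) / [8.17 × (0.413 × 6.87 − 0.107) − 1] = 38.05 / 21.31 = 1.786 mg/L.

S ≈ 1.79 mg/L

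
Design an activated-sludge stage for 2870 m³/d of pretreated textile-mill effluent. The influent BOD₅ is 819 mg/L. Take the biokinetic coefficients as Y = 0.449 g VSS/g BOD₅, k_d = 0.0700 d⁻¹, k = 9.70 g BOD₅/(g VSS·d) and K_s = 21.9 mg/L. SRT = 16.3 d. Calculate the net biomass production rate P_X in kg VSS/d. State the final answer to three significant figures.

For a completely mixed reactor with recycle the Lawrence–McCarty relation gives S = K_s·(1 + k_d·θ_c) / [θ_c·(Y·k − k_d) − 1] = 21.9 × (1 + 0.0700 × 16.3) / [16.3 × (0.449 × 9.70 − 0.0700) − 1] = 46.89 / 68.85 = 0.6810 mg/L.
Observed yield with endogenous decay: Y_obs = Y / (1 + k_d·θ_c) = 0.449 / (1 + 0.0700 × 16.3) = 0.449 / 2.141 = 0.2097 g VSS/g BOD₅.
ΔS = 819 − 0.681 = 818.3 mg/L, so the substrate removal rate is 2870 × 818.3/1000 = 2349 kg BOD₅/d.
Net biomass production P_X = Y_obs × Q·(S₀ − S) = 0.2097 × 2349 = 492.5 kg VSS/d.

P_X ≈ 493 kg VSS/d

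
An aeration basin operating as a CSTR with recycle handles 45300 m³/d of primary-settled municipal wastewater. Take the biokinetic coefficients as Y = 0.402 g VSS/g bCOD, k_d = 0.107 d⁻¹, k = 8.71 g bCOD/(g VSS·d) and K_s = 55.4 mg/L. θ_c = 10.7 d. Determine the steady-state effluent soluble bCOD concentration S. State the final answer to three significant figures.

S ≈ 3.36 mg/L

From the Monod/SRT balance for a CMAS, S = K_s·(1+k_d θ_c)/[θ_c·(Y k − k_d) − 1] = 55.4 × (1 + 0.107 × 10.7) / [10.7 × (0.402 × 8.71 − 0.107) − 1] = 118.8 / 35.32 = 3.364 mg/L.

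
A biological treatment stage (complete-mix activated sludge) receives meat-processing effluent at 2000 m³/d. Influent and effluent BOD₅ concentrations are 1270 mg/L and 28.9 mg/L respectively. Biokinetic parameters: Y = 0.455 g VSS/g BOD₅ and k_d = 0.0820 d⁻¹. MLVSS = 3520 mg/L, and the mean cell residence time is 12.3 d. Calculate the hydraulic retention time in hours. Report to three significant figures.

τ ≈ 23.6 h

From the SRT design equation V = Y Q (S₀−S) θ_c / [X (1 + k_d θ_c)] = 0.455 × 2000 × (1270 − 28.9) × 12.3 / [3520 × (1 + 0.0820 × 12.3)] = 1.39×10^7 / 7070 = 1965 m³.
τ = V/Q = 1965/2000 = 0.9824 d, or 23.58 h.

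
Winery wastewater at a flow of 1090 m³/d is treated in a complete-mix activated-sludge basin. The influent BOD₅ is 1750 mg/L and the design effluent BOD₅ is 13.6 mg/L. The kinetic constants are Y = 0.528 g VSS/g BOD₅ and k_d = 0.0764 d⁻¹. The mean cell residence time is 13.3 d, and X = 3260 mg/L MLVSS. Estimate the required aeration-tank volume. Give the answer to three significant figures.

V ≈ 2020 m³

Steady-state biomass mass balance: V·X·(1 + k_d·θ_c) = Y·Q·(S₀ − S)·θ_c, so V = 0.528 × 1090 × (1750 − 13.6) × 13.3 / [3260 × (1 + 0.0764 × 13.3)] = 1.33×10^7 / 6573 = 2022 m³.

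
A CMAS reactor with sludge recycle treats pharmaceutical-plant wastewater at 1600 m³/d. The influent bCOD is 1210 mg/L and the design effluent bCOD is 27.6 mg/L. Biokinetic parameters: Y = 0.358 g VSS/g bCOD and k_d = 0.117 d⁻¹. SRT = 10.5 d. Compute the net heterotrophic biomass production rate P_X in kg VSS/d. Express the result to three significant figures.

P_X ≈ 304 kg VSS/d

Y_obs = Y / (1 + k_d θ_c) = 0.358 / (1 + 0.117 × 10.5) = 0.358 / 2.229 = 0.1606.
Q·(S₀ − S) = 1600 × (1210 − 27.6) × 10⁻³ = 1892 kg/d removed.
P_X = Y_obs · Q(S₀ − S) = 0.1606 × 1892 = 303.9 kg VSS/d.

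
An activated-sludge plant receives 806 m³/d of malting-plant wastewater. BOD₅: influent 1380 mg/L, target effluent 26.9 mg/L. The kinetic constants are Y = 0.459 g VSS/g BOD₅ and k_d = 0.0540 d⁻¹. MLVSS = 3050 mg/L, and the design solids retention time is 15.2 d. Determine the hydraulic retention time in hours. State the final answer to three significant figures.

τ ≈ 40.8 h

Steady-state biomass mass balance: V·X·(1 + k_d·θ_c) = Y·Q·(S₀ − S)·θ_c, so V = 0.459 × 806 × (1380 − 26.9) × 15.2 / [3050 × (1 + 0.0540 × 15.2)] = 7.61×10^6 / 5553 = 1370 m³.
HRT = V/Q = 1370 m³ / 806 m³·d⁻¹ = 1.700 d × 24 = 40.80 h.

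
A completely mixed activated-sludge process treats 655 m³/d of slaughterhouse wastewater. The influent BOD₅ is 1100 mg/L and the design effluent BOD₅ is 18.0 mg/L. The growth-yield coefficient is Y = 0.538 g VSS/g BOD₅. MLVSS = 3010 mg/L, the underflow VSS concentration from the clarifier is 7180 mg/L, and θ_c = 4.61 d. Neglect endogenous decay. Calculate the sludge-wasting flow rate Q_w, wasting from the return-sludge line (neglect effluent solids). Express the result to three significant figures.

Q_w ≈ 53.1 m³/d

Biomass mass balance (decay neglected): V·X = Y·Q·(S₀ − S)·θ_c, so V = 0.538 × 655 × (1100 − 18.0) × 4.61 / 3010 = 584.0 m³.
θ_c = V·X/(Q_w·X_r) when wasting from the recycle, so Q_w = V·X/(θ_c·X_r) = 584.0 × 3010 / (4.61 × 7180) = 53.10 m³/d.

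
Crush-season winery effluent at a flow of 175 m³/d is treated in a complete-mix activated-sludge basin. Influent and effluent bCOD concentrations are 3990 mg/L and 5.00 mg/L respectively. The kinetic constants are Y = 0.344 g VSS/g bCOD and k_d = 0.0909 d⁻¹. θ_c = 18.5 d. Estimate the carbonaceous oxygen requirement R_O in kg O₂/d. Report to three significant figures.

Correct the yield for decay: Y_obs = Y/(1 + k_d θ_c) = 0.344 / (1 + 0.0909 × 18.5) = 0.344 / 2.682 = 0.1283.
ΔS = 3990 − 5.00 = 3985 mg/L, so the substrate removal rate is 175 × 3985/1000 = 697.4 kg bCOD/d.
P_X = Y_obs·Q·(S₀ − S) = 0.1283 × 697.4 = 89.46 kg VSS/d.
Carbonaceous O₂ demand = substrate oxidised − cell-mass equivalent = 697.4 − 1.42 × 89.46 = 570.3 kg O₂/d.

R_O ≈ 570 kg O₂/d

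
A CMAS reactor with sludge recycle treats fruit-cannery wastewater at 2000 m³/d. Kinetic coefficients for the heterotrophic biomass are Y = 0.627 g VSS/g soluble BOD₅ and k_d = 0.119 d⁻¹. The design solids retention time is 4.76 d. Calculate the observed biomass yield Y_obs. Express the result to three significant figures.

Y_obs ≈ 0.400 g VSS/g soluble BOD₅

Observed yield with endogenous decay: Y_obs = Y / (1 + k_d·θ_c) = 0.627 / (1 + 0.119 × 4.76) = 0.627 / 1.566 = 0.4003 g VSS/g soluble BOD₅.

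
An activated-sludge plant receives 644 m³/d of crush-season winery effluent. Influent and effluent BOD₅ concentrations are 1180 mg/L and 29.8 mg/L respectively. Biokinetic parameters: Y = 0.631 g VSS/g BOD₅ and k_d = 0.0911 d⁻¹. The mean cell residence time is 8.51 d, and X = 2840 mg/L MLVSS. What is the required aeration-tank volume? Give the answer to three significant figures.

V ≈ 789 m³

From the SRT design equation V = Y Q (S₀−S) θ_c / [X (1 + k_d θ_c)] = 0.631 × 644 × (1180 − 29.8) × 8.51 / [2840 × (1 + 0.0911 × 8.51)] = 3.98×10^6 / 5042 = 788.9 m³.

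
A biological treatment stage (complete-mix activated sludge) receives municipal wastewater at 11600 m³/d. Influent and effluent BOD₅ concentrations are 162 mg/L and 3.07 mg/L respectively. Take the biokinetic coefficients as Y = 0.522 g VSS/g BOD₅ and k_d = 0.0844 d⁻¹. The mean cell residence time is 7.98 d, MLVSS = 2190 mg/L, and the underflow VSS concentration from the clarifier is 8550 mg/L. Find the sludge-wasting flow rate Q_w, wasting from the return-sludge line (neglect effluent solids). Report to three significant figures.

Steady-state biomass mass balance: V·X·(1 + k_d·θ_c) = Y·Q·(S₀ − S)·θ_c, so V = 0.522 × 11600 × (162 − 3.07) × 7.98 / [2190 × (1 + 0.0844 × 7.98)] = 7.68×10^6 / 3665 = 2095 m³.
θ_c = V·X/(Q_w·X_r) when wasting from the recycle, so Q_w = V·X/(θ_c·X_r) = 2095 × 2190 / (7.98 × 8550) = 67.26 m³/d.

Q_w ≈ 67.3 m³/d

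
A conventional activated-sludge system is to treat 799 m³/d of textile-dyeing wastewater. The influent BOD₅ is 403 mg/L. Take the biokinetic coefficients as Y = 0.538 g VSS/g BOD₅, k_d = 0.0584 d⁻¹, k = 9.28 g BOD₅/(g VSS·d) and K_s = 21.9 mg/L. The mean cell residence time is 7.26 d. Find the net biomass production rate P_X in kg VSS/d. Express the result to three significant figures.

For a completely mixed reactor with recycle the Lawrence–McCarty relation gives S = K_s·(1 + k_d·θ_c) / [θ_c·(Y·k − k_d) − 1] = 21.9 × (1 + 0.0584 × 7.26) / [7.26 × (0.538 × 9.28 − 0.0584) − 1] = 31.19 / 34.82 = 0.8955 mg/L.
Y_obs = Y / (1 + k_d θ_c) = 0.538 / (1 + 0.0584 × 7.26) = 0.538 / 1.424 = 0.3778.
Mass of BOD₅ removed per day: Q(S₀ − S) = 799 × 402.1 g/m³ = 321.3 kg/d.
Net biomass production P_X = Y_obs × Q·(S₀ − S) = 0.3778 × 321.3 = 121.4 kg VSS/d.

P_X ≈ 121 kg VSS/d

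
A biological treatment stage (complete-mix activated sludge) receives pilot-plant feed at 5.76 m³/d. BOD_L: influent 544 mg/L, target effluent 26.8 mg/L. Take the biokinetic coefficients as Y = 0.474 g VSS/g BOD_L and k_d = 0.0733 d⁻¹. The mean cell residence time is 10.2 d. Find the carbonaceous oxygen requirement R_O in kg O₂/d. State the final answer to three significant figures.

R_O ≈ 1.83 kg O₂/d

The observed yield is Y_obs = Y/(1 + k_d·θ_c) = 0.474 / (1 + 0.0733 × 10.2) = 0.474 / 1.748 = 0.2712 g VSS per g BOD_L removed.
Substrate removed = Q·(S₀ − S) = 5.76 m³/d × (544 − 26.8) g/m³ = 2.98×10^3 g/d = 2.979 kg/d.
Biomass synthesised: P_X = Y_obs × 2.979 = 0.8080 kg VSS/d.
R_O = Q·ΔS − 1.42 P_X = 2.979 − 1.147 = 1.832 kg O₂/d.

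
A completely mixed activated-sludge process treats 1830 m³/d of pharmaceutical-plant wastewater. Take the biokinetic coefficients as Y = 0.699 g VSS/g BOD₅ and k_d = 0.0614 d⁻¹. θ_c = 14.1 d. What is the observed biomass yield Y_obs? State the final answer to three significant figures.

The observed yield is Y_obs = Y/(1 + k_d·θ_c) = 0.699 / (1 + 0.0614 × 14.1) = 0.699 / 1.866 = 0.3747 g VSS per g BOD₅ removed.

Y_obs ≈ 0.375 g VSS/g BOD₅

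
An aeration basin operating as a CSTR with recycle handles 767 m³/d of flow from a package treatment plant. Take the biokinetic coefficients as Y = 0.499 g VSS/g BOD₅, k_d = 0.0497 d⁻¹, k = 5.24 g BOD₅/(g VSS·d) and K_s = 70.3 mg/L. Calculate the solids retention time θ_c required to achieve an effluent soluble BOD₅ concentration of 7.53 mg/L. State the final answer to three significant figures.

At the target effluent, Y k S/(K_s+S) = 0.499×5.24×7.53/77.83 = 0.2530 d⁻¹.
1/θ_c = 0.2530 − 0.0497 = 0.2033 d⁻¹, so θ_c = 4.919 d.

θ_c ≈ 4.92 d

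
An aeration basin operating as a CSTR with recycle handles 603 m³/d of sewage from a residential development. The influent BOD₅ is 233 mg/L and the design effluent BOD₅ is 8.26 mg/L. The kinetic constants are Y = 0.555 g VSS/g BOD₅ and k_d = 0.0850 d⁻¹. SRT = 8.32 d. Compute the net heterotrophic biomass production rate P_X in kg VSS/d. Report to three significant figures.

P_X ≈ 44.1 kg VSS/d

Y_obs = Y / (1 + k_d θ_c) = 0.555 / (1 + 0.0850 × 8.32) = 0.555 / 1.707 = 0.3251.
Mass of BOD₅ removed per day: Q(S₀ − S) = 603 × 224.7 g/m³ = 135.5 kg/d.
Net biomass production P_X = Y_obs × Q·(S₀ − S) = 0.3251 × 135.5 = 44.06 kg VSS/d.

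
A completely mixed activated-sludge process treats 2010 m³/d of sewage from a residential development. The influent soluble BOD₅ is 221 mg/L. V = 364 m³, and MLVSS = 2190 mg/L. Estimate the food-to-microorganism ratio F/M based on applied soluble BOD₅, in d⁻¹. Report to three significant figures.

F/M = applied load / biomass = Q·S₀/(V·X) = 2010 × 221 / (364.0 × 2190) = 0.5572 d⁻¹.

F/M ≈ 0.557 d⁻¹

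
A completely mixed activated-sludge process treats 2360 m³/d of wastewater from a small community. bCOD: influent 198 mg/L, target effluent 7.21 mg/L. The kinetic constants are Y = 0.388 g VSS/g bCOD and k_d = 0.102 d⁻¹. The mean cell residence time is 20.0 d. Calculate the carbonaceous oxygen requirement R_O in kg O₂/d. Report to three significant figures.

R_O ≈ 369 kg O₂/d

Correct the yield for decay: Y_obs = Y/(1 + k_d θ_c) = 0.388 / (1 + 0.102 × 20.0) = 0.388 / 3.040 = 0.1276.
Mass of bCOD removed per day: Q(S₀ − S) = 2360 × 190.8 g/m³ = 450.3 kg/d.
Net sludge production P_X = 0.1276 × 450.3 = 57.47 kg VSS/d.
R_O = Q·(S₀ − S) − 1.42·P_X = 450.3 − 1.42 × 57.47 = 368.7 kg O₂/d.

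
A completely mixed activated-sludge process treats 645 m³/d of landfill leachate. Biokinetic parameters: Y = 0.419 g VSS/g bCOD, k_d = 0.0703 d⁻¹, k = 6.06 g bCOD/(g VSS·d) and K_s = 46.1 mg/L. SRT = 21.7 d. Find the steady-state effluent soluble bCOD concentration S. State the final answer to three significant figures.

S ≈ 2.21 mg/L

From the Monod/SRT balance for a CMAS, S = K_s·(1+k_d θ_c)/[θ_c·(Y k − k_d) − 1] = 46.1 × (1 + 0.0703 × 21.7) / [21.7 × (0.419 × 6.06 − 0.0703) − 1] = 116.4 / 52.57 = 2.215 mg/L.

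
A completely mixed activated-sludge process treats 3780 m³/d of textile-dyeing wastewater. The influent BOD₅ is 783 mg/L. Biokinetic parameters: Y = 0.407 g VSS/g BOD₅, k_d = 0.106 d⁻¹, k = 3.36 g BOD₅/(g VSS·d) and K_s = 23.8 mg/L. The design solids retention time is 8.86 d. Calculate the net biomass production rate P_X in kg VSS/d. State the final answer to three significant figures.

For a completely mixed reactor with recycle the Lawrence–McCarty relation gives S = K_s·(1 + k_d·θ_c) / [θ_c·(Y·k − k_d) − 1] = 23.8 × (1 + 0.106 × 8.86) / [8.86 × (0.407 × 3.36 − 0.106) − 1] = 46.15 / 10.18 = 4.535 mg/L.
Y_obs = Y / (1 + k_d θ_c) = 0.407 / (1 + 0.106 × 8.86) = 0.407 / 1.939 = 0.2099.
Mass of BOD₅ removed per day: Q(S₀ − S) = 3780 × 778.5 g/m³ = 2943 kg/d.
So the net sludge growth is P_X = 0.2099 × 2943 = 617.6 kg VSS/d.

P_X ≈ 618 kg VSS/d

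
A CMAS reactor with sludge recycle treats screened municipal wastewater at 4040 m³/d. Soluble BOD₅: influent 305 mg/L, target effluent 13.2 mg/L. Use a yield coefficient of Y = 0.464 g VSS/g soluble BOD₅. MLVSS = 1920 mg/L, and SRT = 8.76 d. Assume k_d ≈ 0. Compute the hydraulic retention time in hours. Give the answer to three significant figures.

τ ≈ 14.8 h

With k_d = 0 the design equation reduces to V = Y Q (S₀−S) θ_c / X = 0.464 × 4040 × (305 − 13.2) × 8.76 / 1920 = 2496 m³.
Hydraulic retention time τ = V/Q = 2496 / 4040 = 0.6177 d = 14.83 h.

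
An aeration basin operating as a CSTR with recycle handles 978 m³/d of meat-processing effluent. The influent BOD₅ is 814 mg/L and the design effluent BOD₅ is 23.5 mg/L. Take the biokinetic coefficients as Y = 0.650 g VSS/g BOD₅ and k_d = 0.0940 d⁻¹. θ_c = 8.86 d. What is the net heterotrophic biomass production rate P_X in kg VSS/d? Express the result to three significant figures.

P_X ≈ 274 kg VSS/d

The observed yield is Y_obs = Y/(1 + k_d·θ_c) = 0.650 / (1 + 0.0940 × 8.86) = 0.650 / 1.833 = 0.3546 g VSS per g BOD₅ removed.
Mass of BOD₅ removed per day: Q(S₀ − S) = 978 × 790.5 g/m³ = 773.1 kg/d.
Biomass produced: P_X = Y_obs·Q·ΔS = 0.3546 × 773.1 ≈ 274.2 kg VSS/d.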